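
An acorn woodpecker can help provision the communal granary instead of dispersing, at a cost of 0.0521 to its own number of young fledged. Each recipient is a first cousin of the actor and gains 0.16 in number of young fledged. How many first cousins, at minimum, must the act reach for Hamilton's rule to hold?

3

r to a first cousin = 0.125 (first cousins share one grandparent pair — two paths of length 4: r = 2·(1/2)^4 = 1/8).
Hamilton's rule: n·r·B > C  ⇒  n > C/(r·B) = 0.0521/(0.125·0.16) = 2.605.
The smallest integer exceeding 2.605 is 3.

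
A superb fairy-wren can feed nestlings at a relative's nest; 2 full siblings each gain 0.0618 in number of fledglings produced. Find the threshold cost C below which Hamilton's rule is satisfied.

r to a full sibling = 1/2 (full sibs share both parents — two paths of length 2: r = 2·(1/2)^2 = 1/2).
Hamilton's rule: n·r·B > C, so the trait is favored while C < n·r·B = 2·0.5·0.0618 = 0.0618.

0.0618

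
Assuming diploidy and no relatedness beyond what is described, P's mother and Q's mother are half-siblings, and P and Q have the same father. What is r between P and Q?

0.3125

Wright's path rule: contributions from independent ancestry routes add.
P and Q are related in two ways: half first cousins through their mothers (r = 1/16) and half-sibs through their shared father (r = 1/4).
r = 1/16 + 1/4 = 5/16 = 0.3125.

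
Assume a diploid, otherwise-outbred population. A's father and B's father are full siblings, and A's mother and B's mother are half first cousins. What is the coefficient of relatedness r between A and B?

With two independent routes of shared ancestry, r is the sum of the two contributions.
A and B are related in two ways: first cousins through their fathers (r = 1/8) and half second cousins through their mothers (r = 1/64).
r = 1/8 + 1/64 = 9/64 = 0.140625.

0.140625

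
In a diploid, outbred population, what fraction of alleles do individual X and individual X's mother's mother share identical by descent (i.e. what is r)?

0.25

Each parent–offspring link contributes a factor of 1/2, and independent paths through distinct common ancestors add.
Two parent–offspring links: r = (1/2)^2 = 1/4.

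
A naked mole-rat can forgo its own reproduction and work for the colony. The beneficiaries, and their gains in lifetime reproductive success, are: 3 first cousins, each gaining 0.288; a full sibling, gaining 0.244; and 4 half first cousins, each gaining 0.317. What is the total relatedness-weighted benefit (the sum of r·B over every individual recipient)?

r to a first cousin = 0.125 (first cousins share one grandparent pair — two paths of length 4: r = 2·(1/2)^4 = 1/8).
r to a full sibling = 0.5 (full sibs share both parents — two paths of length 2: r = 2·(1/2)^2 = 1/2).
r to a half first cousin = 0.0625 (half first cousins share one grandparent — one path of length 4: r = (1/2)^4 = 1/16).
Summing one r·B term per recipient: 3·0.125·0.288 + 1·0.5·0.244 + 4·0.0625·0.317 = 0.30925.

0.30925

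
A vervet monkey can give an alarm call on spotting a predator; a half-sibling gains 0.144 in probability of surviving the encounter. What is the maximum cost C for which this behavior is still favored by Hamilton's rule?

r to a half-sibling = 0.25 (half-sibs share one parent — one path of length 2: r = (1/2)^2 = 1/4).
Hamilton's rule: n·r·B > C, so the trait is favored while C < n·r·B = 1·0.25·0.144 = 0.036.

0.036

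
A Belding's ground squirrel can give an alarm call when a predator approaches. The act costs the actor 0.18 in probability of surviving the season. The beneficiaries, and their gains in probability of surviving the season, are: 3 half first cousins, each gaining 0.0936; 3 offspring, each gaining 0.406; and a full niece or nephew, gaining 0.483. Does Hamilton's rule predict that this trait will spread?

Yes

Hamilton's rule: the trait is favored when the sum of r·B over every recipient exceeds the actor's cost C.
r to a half first cousin = 1/16 (half first cousins share one grandparent — one path of length 4: r = (1/2)^4 = 1/16).
r to an offspring = 0.5 (one parent–offspring link: r = (1/2)^1 = 1/2).
r to a full niece or nephew = 1/4 (full aunt/uncle↔niece/nephew: two paths of length 3 through the shared grandparent pair: r = 2·(1/2)^3 = 1/4).
Summing one r·B term per recipient: 3·0.0625·0.0936 + 3·0.5·0.406 + 1·0.25·0.483 = 0.7473.
0.7473 > 0.18: the indirect benefit exceeds the cost.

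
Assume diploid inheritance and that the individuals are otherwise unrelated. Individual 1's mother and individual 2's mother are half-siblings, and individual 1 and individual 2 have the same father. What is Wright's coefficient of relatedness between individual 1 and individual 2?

0.3125

Independent pedigree routes through distinct common ancestors add.
Individual 1 and individual 2 are related in two ways: half first cousins through their mothers (r = 1/16) and half-sibs through their shared father (r = 1/4).
r = 1/16 + 1/4 = 0.3125.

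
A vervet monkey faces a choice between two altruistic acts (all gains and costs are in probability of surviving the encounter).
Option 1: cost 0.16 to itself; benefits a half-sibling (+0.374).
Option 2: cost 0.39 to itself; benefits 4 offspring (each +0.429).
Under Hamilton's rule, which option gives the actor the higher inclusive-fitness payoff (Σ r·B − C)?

Option 2

Option 1: r to a half-sibling = 0.25.
Option 1: Σ r·B − C = (1·0.25·0.374) − 0.16 = -0.0665.
Option 2: r to an offspring = 0.5.
Option 2: Σ r·B − C = (4·0.5·0.429) − 0.39 = 0.468.
Option 2 has the higher net inclusive-fitness payoff.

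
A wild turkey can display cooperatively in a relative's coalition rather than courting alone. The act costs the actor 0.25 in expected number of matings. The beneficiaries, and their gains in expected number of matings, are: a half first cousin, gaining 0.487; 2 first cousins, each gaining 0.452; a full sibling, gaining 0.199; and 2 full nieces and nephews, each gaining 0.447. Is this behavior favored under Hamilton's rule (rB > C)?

Yes

Hamilton's rule: the trait is favored when the sum of r·B over every recipient exceeds the actor's cost C.
r to a half first cousin = 0.0625 (half first cousins share one grandparent — one path of length 4: r = (1/2)^4 = 1/16).
r to a first cousin = 1/8 (first cousins share one grandparent pair — two paths of length 4: r = 2·(1/2)^4 = 1/8).
r to a full sibling = 1/2 (full sibs share both parents — two paths of length 2: r = 2·(1/2)^2 = 1/2).
r to a full niece or nephew = 1/4 (full aunt/uncle↔niece/nephew: two paths of length 3 through the shared grandparent pair: r = 2·(1/2)^3 = 1/4).
Summing one r·B term per recipient: 1·0.0625·0.487 + 2·0.125·0.452 + 1·0.5·0.199 + 2·0.25·0.447 = 0.4664375.
0.4664375 > 0.25: the indirect benefit exceeds the cost.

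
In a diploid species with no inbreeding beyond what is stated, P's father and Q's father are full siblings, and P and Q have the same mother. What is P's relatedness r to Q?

0.375

Wright's path rule: contributions from independent ancestry routes add.
P and Q are related in two ways: first cousins through their fathers (r = 1/8) and half-sibs through their shared mother (r = 1/4).
r = 1/8 + 1/4 = 0.375.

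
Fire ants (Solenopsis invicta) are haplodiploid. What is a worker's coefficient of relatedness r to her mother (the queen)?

0.5

One meiotic link between diploid queen and diploid daughter: r = 1/2.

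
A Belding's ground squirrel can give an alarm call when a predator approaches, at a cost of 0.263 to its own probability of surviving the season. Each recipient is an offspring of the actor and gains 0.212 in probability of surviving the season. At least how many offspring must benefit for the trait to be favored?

r to an offspring = 1/2 (one parent–offspring link: r = (1/2)^1 = 1/2).
Hamilton's rule: n·r·B > C  ⇒  n > C/(r·B) = 0.263/(0.5·0.212) = 2.481.
The smallest integer exceeding 2.481 is 3.

3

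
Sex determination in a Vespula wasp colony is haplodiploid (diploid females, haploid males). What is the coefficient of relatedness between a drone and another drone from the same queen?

Haploid brothers each carry a random half of the queen's diploid genome, so on average they share half: r = 1/2.

0.5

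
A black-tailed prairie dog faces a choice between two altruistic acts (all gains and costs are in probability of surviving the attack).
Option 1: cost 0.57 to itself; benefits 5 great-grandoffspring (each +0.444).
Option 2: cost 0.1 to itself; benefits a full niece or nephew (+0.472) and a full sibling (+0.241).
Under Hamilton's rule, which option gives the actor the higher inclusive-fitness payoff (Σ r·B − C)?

Option 1: r to a great-grandoffspring = 0.125.
Option 1: Σ r·B − C = (5·0.125·0.444) − 0.57 = -0.2925.
Option 2: r to a full niece or nephew = 0.25.
Option 2: r to a full sibling = 0.5.
Option 2: Σ r·B − C = (1·0.25·0.472 + 1·0.5·0.241) − 0.1 = 0.1385.
Option 2 has the higher net inclusive-fitness payoff.

Option 2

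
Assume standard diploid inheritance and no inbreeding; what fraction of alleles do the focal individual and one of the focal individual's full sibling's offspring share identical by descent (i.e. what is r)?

Each parent–offspring link contributes a factor of 1/2, and independent paths through distinct common ancestors add.
Full aunt/uncle↔niece/nephew: two paths of length 3 through the shared grandparent pair: r = 2·(1/2)^3 = 1/4.

0.25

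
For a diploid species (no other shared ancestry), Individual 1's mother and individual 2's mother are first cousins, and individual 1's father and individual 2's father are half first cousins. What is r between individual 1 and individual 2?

0.046875

Independent pedigree routes through distinct common ancestors add.
Individual 1 and individual 2 are related in two ways: second cousins through their mothers (r = 1/32) and half second cousins through their fathers (r = 1/64).
r = 1/32 + 1/64 = 3/64 = 0.046875.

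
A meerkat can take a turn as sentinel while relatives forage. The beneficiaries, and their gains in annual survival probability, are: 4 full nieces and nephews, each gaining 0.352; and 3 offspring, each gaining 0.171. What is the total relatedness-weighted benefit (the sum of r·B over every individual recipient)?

0.6085

r to a full niece or nephew = 1/4 (full aunt/uncle↔niece/nephew: two paths of length 3 through the shared grandparent pair: r = 2·(1/2)^3 = 1/4).
r to an offspring = 1/2 (one parent–offspring link: r = (1/2)^1 = 1/2).
Summing one r·B term per recipient: 4·0.25·0.352 + 3·0.5·0.171 = 0.6085.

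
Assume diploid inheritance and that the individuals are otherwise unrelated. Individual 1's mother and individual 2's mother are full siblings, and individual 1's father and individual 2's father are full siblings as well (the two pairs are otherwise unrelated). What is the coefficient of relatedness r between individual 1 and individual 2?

Relatedness sums over independent paths through distinct common ancestors.
Individual 1 and individual 2 are related in two ways: first cousins through their mothers (r = 1/8) and first cousins through their fathers (r = 1/8) — i.e. double first cousins.
r = 1/8 + 1/8 = 0.25.

0.25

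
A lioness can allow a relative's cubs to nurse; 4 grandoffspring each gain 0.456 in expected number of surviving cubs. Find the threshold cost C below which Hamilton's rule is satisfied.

r to a grandoffspring = 1/4 (two parent–offspring links: r = (1/2)^2 = 1/4).
Hamilton's rule: n·r·B > C, so the trait is favored while C < n·r·B = 4·0.25·0.456 = 0.456.

0.456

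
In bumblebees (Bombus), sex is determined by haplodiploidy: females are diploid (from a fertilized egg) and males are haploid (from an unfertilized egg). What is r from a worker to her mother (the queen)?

One meiotic link between diploid queen and diploid daughter: r = 1/2.

0.5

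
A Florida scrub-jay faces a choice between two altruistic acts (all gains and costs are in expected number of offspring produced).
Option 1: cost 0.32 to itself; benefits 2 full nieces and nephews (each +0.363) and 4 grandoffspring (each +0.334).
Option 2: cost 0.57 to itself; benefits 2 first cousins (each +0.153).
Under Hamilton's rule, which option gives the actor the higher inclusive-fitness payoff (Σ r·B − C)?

Option 1

Option 1: r to a full niece or nephew = 0.25.
Option 1: r to a grandoffspring = 0.25.
Option 1: Σ r·B − C = (2·0.25·0.363 + 4·0.25·0.334) − 0.32 = 0.1955.
Option 2: r to a first cousin = 0.125.
Option 2: Σ r·B − C = (2·0.125·0.153) − 0.57 = -0.53175.
Option 1 has the higher net inclusive-fitness payoff.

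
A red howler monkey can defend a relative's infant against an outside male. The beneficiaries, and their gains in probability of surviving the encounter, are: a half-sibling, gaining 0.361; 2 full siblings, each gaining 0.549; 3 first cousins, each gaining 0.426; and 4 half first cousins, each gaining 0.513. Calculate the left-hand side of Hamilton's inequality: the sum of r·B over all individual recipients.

0.92725

r to a half-sibling = 1/4 (half-sibs share one parent — one path of length 2: r = (1/2)^2 = 1/4).
r to a full sibling = 0.5 (full sibs share both parents — two paths of length 2: r = 2·(1/2)^2 = 1/2).
r to a first cousin = 0.125 (first cousins share one grandparent pair — two paths of length 4: r = 2·(1/2)^4 = 1/8).
r to a half first cousin = 0.0625 (half first cousins share one grandparent — one path of length 4: r = (1/2)^4 = 1/16).
Summing one r·B term per recipient: 1·0.25·0.361 + 2·0.5·0.549 + 3·0.125·0.426 + 4·0.0625·0.513 = 0.92725.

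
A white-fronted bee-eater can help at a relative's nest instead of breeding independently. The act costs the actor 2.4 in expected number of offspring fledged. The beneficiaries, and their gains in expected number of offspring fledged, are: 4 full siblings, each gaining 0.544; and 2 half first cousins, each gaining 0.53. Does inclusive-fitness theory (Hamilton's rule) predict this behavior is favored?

Hamilton's rule: the trait is favored when the sum of r·B over every recipient exceeds the actor's cost C.
r to a full sibling = 1/2 (full sibs share both parents — two paths of length 2: r = 2·(1/2)^2 = 1/2).
r to a half first cousin = 1/16 (half first cousins share one grandparent — one path of length 4: r = (1/2)^4 = 1/16).
Summing one r·B term per recipient: 4·0.5·0.544 + 2·0.0625·0.53 = 1.15425.
1.15425 < 2.4: the indirect benefit is less than the cost.

No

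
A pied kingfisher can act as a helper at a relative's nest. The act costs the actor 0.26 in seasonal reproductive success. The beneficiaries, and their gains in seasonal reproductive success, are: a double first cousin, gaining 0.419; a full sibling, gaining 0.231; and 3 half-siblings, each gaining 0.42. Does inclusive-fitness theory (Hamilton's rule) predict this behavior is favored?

Yes

Hamilton's rule: the trait is favored when the sum of r·B over every recipient exceeds the actor's cost C.
r to a double first cousin = 1/4 (double first cousins share both grandparent pairs — four paths of length 4: r = 4·(1/2)^4 = 1/4).
r to a full sibling = 0.5 (full sibs share both parents — two paths of length 2: r = 2·(1/2)^2 = 1/2).
r to a half-sibling = 0.25 (half-sibs share one parent — one path of length 2: r = (1/2)^2 = 1/4).
Summing one r·B term per recipient: 1·0.25·0.419 + 1·0.5·0.231 + 3·0.25·0.42 = 0.53525.
0.53525 > 0.26: the indirect benefit exceeds the cost.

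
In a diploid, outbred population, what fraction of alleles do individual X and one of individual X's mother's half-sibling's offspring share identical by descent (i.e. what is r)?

Each parent–offspring link contributes a factor of 1/2, and independent paths through distinct common ancestors add.
Half first cousins share one grandparent — one path of length 4: r = (1/2)^4 = 1/16.

0.0625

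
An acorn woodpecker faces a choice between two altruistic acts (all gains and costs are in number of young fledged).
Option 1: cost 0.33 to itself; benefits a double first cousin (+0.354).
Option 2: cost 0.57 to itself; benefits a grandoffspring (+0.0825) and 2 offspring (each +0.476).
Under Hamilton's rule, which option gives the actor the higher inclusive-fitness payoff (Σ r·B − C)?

Option 2

Option 1: r to a double first cousin = 0.25.
Option 1: Σ r·B − C = (1·0.25·0.354) − 0.33 = -0.2415.
Option 2: r to a grandoffspring = 0.25.
Option 2: r to an offspring = 0.5.
Option 2: Σ r·B − C = (1·0.25·0.0825 + 2·0.5·0.476) − 0.57 = -0.073375.
Option 2 has the higher net inclusive-fitness payoff.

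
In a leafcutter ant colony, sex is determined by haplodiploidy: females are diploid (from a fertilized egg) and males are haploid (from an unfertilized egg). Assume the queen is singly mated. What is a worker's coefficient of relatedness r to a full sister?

Haplodiploid full sisters inherit their father's entire haploid genome identically (contributing 1/2) and on average half of their mother's contribution (1/2 · 1/2 = 1/4); r = 1/2 + 1/4 = 3/4.

0.75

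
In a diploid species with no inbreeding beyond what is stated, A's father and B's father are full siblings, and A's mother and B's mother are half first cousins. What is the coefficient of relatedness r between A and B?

0.140625

With two independent routes of shared ancestry, r is the sum of the two contributions.
A and B are related in two ways: first cousins through their fathers (r = 1/8) and half second cousins through their mothers (r = 1/64).
r = 1/8 + 1/64 = 0.140625.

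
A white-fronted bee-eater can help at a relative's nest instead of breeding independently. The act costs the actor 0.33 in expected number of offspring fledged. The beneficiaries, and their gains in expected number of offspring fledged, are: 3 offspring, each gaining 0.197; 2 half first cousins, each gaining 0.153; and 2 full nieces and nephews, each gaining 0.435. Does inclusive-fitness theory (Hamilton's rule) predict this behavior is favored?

Yes

Hamilton's rule: the trait is favored when the sum of r·B over every recipient exceeds the actor's cost C.
r to an offspring = 0.5 (one parent–offspring link: r = (1/2)^1 = 1/2).
r to a half first cousin = 0.0625 (half first cousins share one grandparent — one path of length 4: r = (1/2)^4 = 1/16).
r to a full niece or nephew = 0.25 (full aunt/uncle↔niece/nephew: two paths of length 3 through the shared grandparent pair: r = 2·(1/2)^3 = 1/4).
Summing one r·B term per recipient: 3·0.5·0.197 + 2·0.0625·0.153 + 2·0.25·0.435 = 0.532125.
0.532125 > 0.33: the indirect benefit exceeds the cost.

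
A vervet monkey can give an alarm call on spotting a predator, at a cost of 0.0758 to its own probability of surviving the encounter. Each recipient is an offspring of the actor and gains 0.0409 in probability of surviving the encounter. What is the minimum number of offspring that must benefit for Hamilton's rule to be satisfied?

r to an offspring = 1/2 (one parent–offspring link: r = (1/2)^1 = 1/2).
Hamilton's rule: n·r·B > C  ⇒  n > C/(r·B) = 0.0758/(0.5·0.0409) = 3.707.
The smallest integer exceeding 3.707 is 4.

4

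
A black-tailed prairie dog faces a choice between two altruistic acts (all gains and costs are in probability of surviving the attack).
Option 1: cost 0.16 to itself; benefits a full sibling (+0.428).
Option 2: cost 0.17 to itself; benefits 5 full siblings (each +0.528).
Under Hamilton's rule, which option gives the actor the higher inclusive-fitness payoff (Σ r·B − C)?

Option 2

Option 1: r to a full sibling = 0.5.
Option 1: Σ r·B − C = (1·0.5·0.428) − 0.16 = 0.054.
Option 2: r to a full sibling = 0.5.
Option 2: Σ r·B − C = (5·0.5·0.528) − 0.17 = 1.15.
Option 2 has the higher net inclusive-fitness payoff.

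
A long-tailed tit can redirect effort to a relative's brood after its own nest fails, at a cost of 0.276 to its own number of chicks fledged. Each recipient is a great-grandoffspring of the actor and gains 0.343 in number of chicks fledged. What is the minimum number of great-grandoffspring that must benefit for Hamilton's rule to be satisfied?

r to a great-grandoffspring = 0.125 (three parent–offspring links: r = (1/2)^3 = 1/8).
Hamilton's rule: n·r·B > C  ⇒  n > C/(r·B) = 0.276/(0.125·0.343) = 6.437.
The smallest integer exceeding 6.437 is 7.

7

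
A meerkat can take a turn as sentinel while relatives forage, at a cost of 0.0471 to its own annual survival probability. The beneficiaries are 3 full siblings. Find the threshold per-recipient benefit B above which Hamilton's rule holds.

0.0314

r to a full sibling = 1/2 (full sibs share both parents — two paths of length 2: r = 2·(1/2)^2 = 1/2).
Hamilton's rule with n recipients of equal r: n·r·B > C, so B > C/(n·r) = 0.0471/(3·0.5) = 0.0314.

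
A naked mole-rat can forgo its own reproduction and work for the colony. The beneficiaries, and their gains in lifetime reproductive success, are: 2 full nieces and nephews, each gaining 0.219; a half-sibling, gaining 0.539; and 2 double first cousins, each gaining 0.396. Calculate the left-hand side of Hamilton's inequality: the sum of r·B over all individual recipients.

0.44225

r to a full niece or nephew = 0.25 (full aunt/uncle↔niece/nephew: two paths of length 3 through the shared grandparent pair: r = 2·(1/2)^3 = 1/4).
r to a half-sibling = 1/4 (half-sibs share one parent — one path of length 2: r = (1/2)^2 = 1/4).
r to a double first cousin = 0.25 (double first cousins share both grandparent pairs — four paths of length 4: r = 4·(1/2)^4 = 1/4).
Summing one r·B term per recipient: 2·0.25·0.219 + 1·0.25·0.539 + 2·0.25·0.396 = 0.44225.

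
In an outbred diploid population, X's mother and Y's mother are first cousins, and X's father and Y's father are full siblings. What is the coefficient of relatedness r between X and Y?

With two independent routes of shared ancestry, r is the sum of the two contributions.
X and Y are related in two ways: second cousins through their mothers (r = 1/32) and first cousins through their fathers (r = 1/8).
r = 1/32 + 1/8 = 0.15625.

0.15625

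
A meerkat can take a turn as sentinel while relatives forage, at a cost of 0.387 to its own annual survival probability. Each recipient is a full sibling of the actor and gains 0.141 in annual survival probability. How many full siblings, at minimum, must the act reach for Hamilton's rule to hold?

r to a full sibling = 0.5 (full sibs share both parents — two paths of length 2: r = 2·(1/2)^2 = 1/2).
Hamilton's rule: n·r·B > C  ⇒  n > C/(r·B) = 0.387/(0.5·0.141) = 5.489.
The smallest integer exceeding 5.489 is 6.

6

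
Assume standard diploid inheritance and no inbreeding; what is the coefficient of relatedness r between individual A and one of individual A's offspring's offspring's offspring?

Each parent–offspring link contributes a factor of 1/2, and independent paths through distinct common ancestors add.
Three parent–offspring links: r = (1/2)^3 = 1/8.

0.125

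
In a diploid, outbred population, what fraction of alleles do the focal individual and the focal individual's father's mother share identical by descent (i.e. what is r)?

Each parent–offspring link contributes a factor of 1/2, and independent paths through distinct common ancestors add.
Two parent–offspring links: r = (1/2)^2 = 1/4.

0.25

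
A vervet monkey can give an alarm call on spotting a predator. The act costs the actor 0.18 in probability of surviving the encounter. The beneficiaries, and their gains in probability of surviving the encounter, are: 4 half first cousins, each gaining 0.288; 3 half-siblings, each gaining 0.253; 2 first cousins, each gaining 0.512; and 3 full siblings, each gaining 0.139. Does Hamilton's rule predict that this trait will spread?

Yes

Hamilton's rule: the trait is favored when the sum of r·B over every recipient exceeds the actor's cost C.
r to a half first cousin = 0.0625 (half first cousins share one grandparent — one path of length 4: r = (1/2)^4 = 1/16).
r to a half-sibling = 0.25 (half-sibs share one parent — one path of length 2: r = (1/2)^2 = 1/4).
r to a first cousin = 0.125 (first cousins share one grandparent pair — two paths of length 4: r = 2·(1/2)^4 = 1/8).
r to a full sibling = 1/2 (full sibs share both parents — two paths of length 2: r = 2·(1/2)^2 = 1/2).
Summing one r·B term per recipient: 4·0.0625·0.288 + 3·0.25·0.253 + 2·0.125·0.512 + 3·0.5·0.139 = 0.59825.
0.59825 > 0.18: the indirect benefit exceeds the cost.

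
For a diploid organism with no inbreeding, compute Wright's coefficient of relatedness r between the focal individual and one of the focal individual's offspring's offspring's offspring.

0.125

Each parent–offspring link contributes a factor of 1/2, and independent paths through distinct common ancestors add.
Three parent–offspring links: r = (1/2)^3 = 1/8.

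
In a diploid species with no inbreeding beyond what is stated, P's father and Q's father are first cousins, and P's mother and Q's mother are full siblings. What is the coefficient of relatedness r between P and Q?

0.15625

Independent pedigree routes through distinct common ancestors add.
P and Q are related in two ways: second cousins through their fathers (r = 1/32) and first cousins through their mothers (r = 1/8).
r = 1/32 + 1/8 = 0.15625.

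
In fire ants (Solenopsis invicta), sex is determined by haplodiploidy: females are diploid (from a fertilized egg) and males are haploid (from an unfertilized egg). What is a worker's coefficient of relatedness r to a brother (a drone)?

0.25

Her haploid brother carries none of their father's genes and a random half of their mother's genome; that half matches the maternal half of her own genome with probability 1/2: r = 1/2 · 1/2 = 1/4.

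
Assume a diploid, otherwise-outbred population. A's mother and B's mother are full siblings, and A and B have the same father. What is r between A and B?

Relatedness sums over independent paths through distinct common ancestors.
A and B are related in two ways: first cousins through their mothers (r = 1/8) and half-sibs through their shared father (r = 1/4).
r = 1/8 + 1/4 = 3/8 = 0.375.

0.375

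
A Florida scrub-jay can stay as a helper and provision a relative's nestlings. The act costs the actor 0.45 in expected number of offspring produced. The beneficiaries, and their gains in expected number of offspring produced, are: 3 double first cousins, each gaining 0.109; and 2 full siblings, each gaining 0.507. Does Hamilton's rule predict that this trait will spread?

Yes

Hamilton's rule: the trait is favored when the sum of r·B over every recipient exceeds the actor's cost C.
r to a double first cousin = 1/4 (double first cousins share both grandparent pairs — four paths of length 4: r = 4·(1/2)^4 = 1/4).
r to a full sibling = 0.5 (full sibs share both parents — two paths of length 2: r = 2·(1/2)^2 = 1/2).
Summing one r·B term per recipient: 3·0.25·0.109 + 2·0.5·0.507 = 0.58875.
0.58875 > 0.45: the indirect benefit exceeds the cost.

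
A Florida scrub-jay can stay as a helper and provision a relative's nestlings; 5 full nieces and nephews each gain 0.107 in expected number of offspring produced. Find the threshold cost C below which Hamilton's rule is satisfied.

0.13375

r to a full niece or nephew = 1/4 (full aunt/uncle↔niece/nephew: two paths of length 3 through the shared grandparent pair: r = 2·(1/2)^3 = 1/4).
Hamilton's rule: n·r·B > C, so the trait is favored while C < n·r·B = 5·0.25·0.107 = 0.13375.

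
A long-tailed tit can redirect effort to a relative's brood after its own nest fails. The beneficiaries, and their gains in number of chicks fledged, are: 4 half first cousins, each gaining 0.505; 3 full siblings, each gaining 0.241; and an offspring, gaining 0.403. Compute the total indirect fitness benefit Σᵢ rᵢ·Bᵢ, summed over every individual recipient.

r to a half first cousin = 0.0625 (half first cousins share one grandparent — one path of length 4: r = (1/2)^4 = 1/16).
r to a full sibling = 1/2 (full sibs share both parents — two paths of length 2: r = 2·(1/2)^2 = 1/2).
r to an offspring = 1/2 (one parent–offspring link: r = (1/2)^1 = 1/2).
Summing one r·B term per recipient: 4·0.0625·0.505 + 3·0.5·0.241 + 1·0.5·0.403 = 0.68925.

0.68925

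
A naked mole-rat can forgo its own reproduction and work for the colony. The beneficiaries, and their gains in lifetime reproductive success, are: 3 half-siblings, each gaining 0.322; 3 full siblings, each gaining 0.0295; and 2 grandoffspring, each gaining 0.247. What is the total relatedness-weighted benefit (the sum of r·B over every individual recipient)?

r to a half-sibling = 1/4 (half-sibs share one parent — one path of length 2: r = (1/2)^2 = 1/4).
r to a full sibling = 0.5 (full sibs share both parents — two paths of length 2: r = 2·(1/2)^2 = 1/2).
r to a grandoffspring = 0.25 (two parent–offspring links: r = (1/2)^2 = 1/4).
Summing one r·B term per recipient: 3·0.25·0.322 + 3·0.5·0.0295 + 2·0.25·0.247 = 0.40925.

0.40925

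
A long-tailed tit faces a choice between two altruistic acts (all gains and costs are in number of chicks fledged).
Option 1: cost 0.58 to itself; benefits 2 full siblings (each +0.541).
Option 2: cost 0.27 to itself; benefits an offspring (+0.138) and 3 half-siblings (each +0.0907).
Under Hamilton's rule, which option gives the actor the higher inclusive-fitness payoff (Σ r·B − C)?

Option 1: r to a full sibling = 0.5.
Option 1: Σ r·B − C = (2·0.5·0.541) − 0.58 = -0.039.
Option 2: r to an offspring = 0.5.
Option 2: r to a half-sibling = 0.25.
Option 2: Σ r·B − C = (1·0.5·0.138 + 3·0.25·0.0907) − 0.27 = -0.132975.
Option 1 has the higher net inclusive-fitness payoff.

Option 1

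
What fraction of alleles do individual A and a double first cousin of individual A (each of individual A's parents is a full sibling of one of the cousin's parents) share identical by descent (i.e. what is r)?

0.25

Each parent–offspring link contributes a factor of 1/2, and independent paths through distinct common ancestors add.
Double first cousins share both grandparent pairs — four paths of length 4: r = 4·(1/2)^4 = 1/4.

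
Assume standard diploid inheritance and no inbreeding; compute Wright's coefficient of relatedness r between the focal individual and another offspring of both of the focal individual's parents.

Each parent–offspring link contributes a factor of 1/2, and independent paths through distinct common ancestors add.
Full sibs share both parents — two paths of length 2: r = 2·(1/2)^2 = 1/2.

0.5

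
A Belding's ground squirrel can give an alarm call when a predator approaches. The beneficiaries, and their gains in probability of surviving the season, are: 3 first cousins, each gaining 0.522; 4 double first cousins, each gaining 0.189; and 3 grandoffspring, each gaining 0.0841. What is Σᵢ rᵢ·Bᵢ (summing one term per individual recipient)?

0.447825

r to a first cousin = 1/8 (first cousins share one grandparent pair — two paths of length 4: r = 2·(1/2)^4 = 1/8).
r to a double first cousin = 1/4 (double first cousins share both grandparent pairs — four paths of length 4: r = 4·(1/2)^4 = 1/4).
r to a grandoffspring = 1/4 (two parent–offspring links: r = (1/2)^2 = 1/4).
Summing one r·B term per recipient: 3·0.125·0.522 + 4·0.25·0.189 + 3·0.25·0.0841 = 0.447825.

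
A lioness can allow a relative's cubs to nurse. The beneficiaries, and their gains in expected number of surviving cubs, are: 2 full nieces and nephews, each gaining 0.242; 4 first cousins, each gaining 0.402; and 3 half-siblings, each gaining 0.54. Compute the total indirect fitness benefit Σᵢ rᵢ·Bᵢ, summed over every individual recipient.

0.727

r to a full niece or nephew = 1/4 (full aunt/uncle↔niece/nephew: two paths of length 3 through the shared grandparent pair: r = 2·(1/2)^3 = 1/4).
r to a first cousin = 1/8 (first cousins share one grandparent pair — two paths of length 4: r = 2·(1/2)^4 = 1/8).
r to a half-sibling = 1/4 (half-sibs share one parent — one path of length 2: r = (1/2)^2 = 1/4).
Summing one r·B term per recipient: 2·0.25·0.242 + 4·0.125·0.402 + 3·0.25·0.54 = 0.727.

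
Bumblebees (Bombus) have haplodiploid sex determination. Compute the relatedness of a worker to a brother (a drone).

Her haploid brother carries none of their father's genes and a random half of their mother's genome; that half matches the maternal half of her own genome with probability 1/2: r = 1/2 · 1/2 = 1/4.

0.25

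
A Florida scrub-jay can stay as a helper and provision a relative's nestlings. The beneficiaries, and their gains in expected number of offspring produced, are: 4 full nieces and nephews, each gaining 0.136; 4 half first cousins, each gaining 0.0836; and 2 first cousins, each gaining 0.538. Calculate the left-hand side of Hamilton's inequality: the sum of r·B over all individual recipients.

0.2914

r to a full niece or nephew = 1/4 (full aunt/uncle↔niece/nephew: two paths of length 3 through the shared grandparent pair: r = 2·(1/2)^3 = 1/4).
r to a half first cousin = 1/16 (half first cousins share one grandparent — one path of length 4: r = (1/2)^4 = 1/16).
r to a first cousin = 1/8 (first cousins share one grandparent pair — two paths of length 4: r = 2·(1/2)^4 = 1/8).
Summing one r·B term per recipient: 4·0.25·0.136 + 4·0.0625·0.0836 + 2·0.125·0.538 = 0.2914.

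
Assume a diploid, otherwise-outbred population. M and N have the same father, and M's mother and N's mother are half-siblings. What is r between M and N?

0.3125

With two independent routes of shared ancestry, r is the sum of the two contributions.
M and N are related in two ways: half-sibs through their shared father (r = 1/4) and half first cousins through their mothers (r = 1/16).
r = 1/4 + 1/16 = 0.3125.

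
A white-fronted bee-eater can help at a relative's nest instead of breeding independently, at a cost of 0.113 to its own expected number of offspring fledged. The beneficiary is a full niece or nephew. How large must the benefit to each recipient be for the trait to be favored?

r to a full niece or nephew = 0.25 (full aunt/uncle↔niece/nephew: two paths of length 3 through the shared grandparent pair: r = 2·(1/2)^3 = 1/4).
Hamilton's rule with n recipients of equal r: n·r·B > C, so B > C/(n·r) = 0.113/(1·0.25) = 0.452.

0.452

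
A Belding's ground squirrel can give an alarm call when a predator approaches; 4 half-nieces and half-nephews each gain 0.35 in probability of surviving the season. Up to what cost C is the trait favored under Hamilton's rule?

r to a half-niece or half-nephew = 1/8 (half-aunt/uncle↔niece/nephew: one path of length 3: r = (1/2)^3 = 1/8).
Hamilton's rule: n·r·B > C, so the trait is favored while C < n·r·B = 4·0.125·0.35 = 0.175.

0.175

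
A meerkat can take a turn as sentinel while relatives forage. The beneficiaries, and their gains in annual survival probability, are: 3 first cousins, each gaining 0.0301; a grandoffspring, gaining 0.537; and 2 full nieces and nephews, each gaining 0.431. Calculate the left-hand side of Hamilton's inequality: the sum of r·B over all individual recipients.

r to a first cousin = 1/8 (first cousins share one grandparent pair — two paths of length 4: r = 2·(1/2)^4 = 1/8).
r to a grandoffspring = 1/4 (two parent–offspring links: r = (1/2)^2 = 1/4).
r to a full niece or nephew = 1/4 (full aunt/uncle↔niece/nephew: two paths of length 3 through the shared grandparent pair: r = 2·(1/2)^3 = 1/4).
Summing one r·B term per recipient: 3·0.125·0.0301 + 1·0.25·0.537 + 2·0.25·0.431 = 0.3610375.

0.3610375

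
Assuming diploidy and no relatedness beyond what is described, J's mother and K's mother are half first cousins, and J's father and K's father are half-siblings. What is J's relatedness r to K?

Relatedness sums over independent paths through distinct common ancestors.
J and K are related in two ways: half second cousins through their mothers (r = 1/64) and half first cousins through their fathers (r = 1/16).
r = 1/64 + 1/16 = 5/64 = 0.078125.

0.078125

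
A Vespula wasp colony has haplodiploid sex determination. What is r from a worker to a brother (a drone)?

Her haploid brother carries none of their father's genes and a random half of their mother's genome; that half matches the maternal half of her own genome with probability 1/2: r = 1/2 · 1/2 = 1/4.

0.25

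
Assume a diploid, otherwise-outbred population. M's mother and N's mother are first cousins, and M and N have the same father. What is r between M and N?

Relatedness sums over independent paths through distinct common ancestors.
M and N are related in two ways: second cousins through their mothers (r = 1/32) and half-sibs through their shared father (r = 1/4).
r = 1/32 + 1/4 = 0.28125.

0.28125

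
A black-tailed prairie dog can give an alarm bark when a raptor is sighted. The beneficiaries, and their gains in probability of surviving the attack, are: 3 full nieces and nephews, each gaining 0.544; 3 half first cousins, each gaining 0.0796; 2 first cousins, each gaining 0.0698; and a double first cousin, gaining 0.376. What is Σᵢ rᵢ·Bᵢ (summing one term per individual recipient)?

0.534375

r to a full niece or nephew = 0.25 (full aunt/uncle↔niece/nephew: two paths of length 3 through the shared grandparent pair: r = 2·(1/2)^3 = 1/4).
r to a half first cousin = 1/16 (half first cousins share one grandparent — one path of length 4: r = (1/2)^4 = 1/16).
r to a first cousin = 1/8 (first cousins share one grandparent pair — two paths of length 4: r = 2·(1/2)^4 = 1/8).
r to a double first cousin = 1/4 (double first cousins share both grandparent pairs — four paths of length 4: r = 4·(1/2)^4 = 1/4).
Summing one r·B term per recipient: 3·0.25·0.544 + 3·0.0625·0.0796 + 2·0.125·0.0698 + 1·0.25·0.376 = 0.534375.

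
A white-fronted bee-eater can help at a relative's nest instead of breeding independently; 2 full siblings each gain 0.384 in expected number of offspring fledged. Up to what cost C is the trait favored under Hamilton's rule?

r to a full sibling = 1/2 (full sibs share both parents — two paths of length 2: r = 2·(1/2)^2 = 1/2).
Hamilton's rule: n·r·B > C, so the trait is favored while C < n·r·B = 2·0.5·0.384 = 0.384.

0.384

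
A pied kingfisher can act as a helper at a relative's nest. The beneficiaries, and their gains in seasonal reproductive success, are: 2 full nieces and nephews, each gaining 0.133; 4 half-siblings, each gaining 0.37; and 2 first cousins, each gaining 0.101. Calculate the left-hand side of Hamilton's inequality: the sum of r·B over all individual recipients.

r to a full niece or nephew = 0.25 (full aunt/uncle↔niece/nephew: two paths of length 3 through the shared grandparent pair: r = 2·(1/2)^3 = 1/4).
r to a half-sibling = 0.25 (half-sibs share one parent — one path of length 2: r = (1/2)^2 = 1/4).
r to a first cousin = 0.125 (first cousins share one grandparent pair — two paths of length 4: r = 2·(1/2)^4 = 1/8).
Summing one r·B term per recipient: 2·0.25·0.133 + 4·0.25·0.37 + 2·0.125·0.101 = 0.46175.

0.46175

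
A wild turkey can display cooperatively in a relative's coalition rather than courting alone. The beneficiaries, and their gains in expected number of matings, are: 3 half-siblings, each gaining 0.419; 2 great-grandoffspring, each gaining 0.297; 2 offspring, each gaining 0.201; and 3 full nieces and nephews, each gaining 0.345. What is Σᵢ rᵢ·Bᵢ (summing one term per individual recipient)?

0.84825

r to a half-sibling = 1/4 (half-sibs share one parent — one path of length 2: r = (1/2)^2 = 1/4).
r to a great-grandoffspring = 0.125 (three parent–offspring links: r = (1/2)^3 = 1/8).
r to an offspring = 1/2 (one parent–offspring link: r = (1/2)^1 = 1/2).
r to a full niece or nephew = 0.25 (full aunt/uncle↔niece/nephew: two paths of length 3 through the shared grandparent pair: r = 2·(1/2)^3 = 1/4).
Summing one r·B term per recipient: 3·0.25·0.419 + 2·0.125·0.297 + 2·0.5·0.201 + 3·0.25·0.345 = 0.84825.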